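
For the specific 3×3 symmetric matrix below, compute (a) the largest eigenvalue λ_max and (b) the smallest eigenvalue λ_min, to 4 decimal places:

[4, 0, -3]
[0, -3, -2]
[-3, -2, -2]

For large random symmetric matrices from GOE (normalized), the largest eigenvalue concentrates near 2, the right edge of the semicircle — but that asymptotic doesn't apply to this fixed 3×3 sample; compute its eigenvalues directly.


Since M is real symmetric, all three eigenvalues are real; they are the roots of det(λI − M) = λ³ − (tr M) λ² + s λ − det M, where s is the sum of the principal 2×2 minors.
tr M = 4 + (-3) + (-2) = -1.
s = (4·(-3) − 0²) + (4·(-2) − (-3)²) + ((-3)·(-2) − (-2)²) = -12 + (-17) + 2 = -27.
det M (expand along row 1) = 4·2 − 0·(-6) + (-3)·(-9) = 35.
Characteristic polynomial: λ³ + λ² − 27λ − 35 = 0.
Substitute λ = y + (tr M)/3 = y − 0.333333 to remove the quadratic term: y³ + p·y + q = 0 with p = s − (tr M)²/3 = -27.333333 and q = −2(tr M)³/27 + (tr M)·s/3 − det M = -25.925926.
Three real roots ⇒ use the trigonometric (Viète) form: r = 2√(−p/3) = 6.036923, φ = arccos(3q/(p·r)) = arccos(0.471354) = 1.079971 rad.
y_k = r·cos(φ/3 − 2πk/3) for k = 0, 1, 2 gives y = 5.649958, -0.983291, -4.666667.
λ_k = y_k − 0.333333 gives λ = 5.3166, -1.3166, -5.0000 (check: the sum is -1.0000 = tr M).

Hence λ_max = 5.3166 and λ_min = -5.0000.


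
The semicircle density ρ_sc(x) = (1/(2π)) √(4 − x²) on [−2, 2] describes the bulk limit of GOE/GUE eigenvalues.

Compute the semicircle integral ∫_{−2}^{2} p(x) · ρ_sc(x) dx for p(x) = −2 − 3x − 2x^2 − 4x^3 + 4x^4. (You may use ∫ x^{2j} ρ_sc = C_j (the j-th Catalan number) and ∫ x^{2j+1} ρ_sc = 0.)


Write p(x) = Σ a_i x^i, split into monomials and integrate each against ρ_sc separately.
Using ∫ x^{2j} ρ_sc = C_j = (1/(j+1)) C(2j, j) (Catalan numbers) and ∫ x^{2j+1} ρ_sc = 0 (odd monomials vanish by symmetry):
  i = 0 (even): a_0 · C_{0} = -2 · 1 = -2
  i = 1 (odd): ∫ x^1 ρ_sc = 0 (vanishes)
  i = 2 (even): a_2 · C_{1} = -2 · 1 = -2
  i = 3 (odd): ∫ x^3 ρ_sc = 0 (vanishes)
  i = 4 (even): a_4 · C_{2} = 4 · 2 = 8

Summing the contributions: ∫_{−2}^{2} p(x) ρ_sc(x) dx = (-2) + (-2) + 8 = 4.


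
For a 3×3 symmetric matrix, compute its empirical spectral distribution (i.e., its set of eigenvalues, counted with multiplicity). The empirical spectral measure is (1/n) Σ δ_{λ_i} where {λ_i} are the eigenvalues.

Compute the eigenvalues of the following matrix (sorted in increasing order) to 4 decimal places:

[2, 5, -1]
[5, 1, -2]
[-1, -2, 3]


Since M is real symmetric, all three eigenvalues are real; they are the roots of det(λI − M) = λ³ − (tr M) λ² + s λ − det M, where s is the sum of the principal 2×2 minors.
tr M = 2 + 1 + 3 = 6.
s = (2·1 − 5²) + (2·3 − (-1)²) + (1·3 − (-2)²) = -23 + 5 + (-1) = -19.
det M (expand along row 1) = 2·(-1) − 5·13 + (-1)·(-9) = -58.
Characteristic polynomial: λ³ − 6λ² − 19λ + 58 = 0.
Substitute λ = y + (tr M)/3 = y + 2.000000 to remove the quadratic term: y³ + p·y + q = 0 with p = s − (tr M)²/3 = -31.000000 and q = −2(tr M)³/27 + (tr M)·s/3 − det M = 4.000000.
Three real roots ⇒ use the trigonometric (Viète) form: r = 2√(−p/3) = 6.429101, φ = arccos(3q/(p·r)) = arccos(-0.060210) = 1.631043 rad.
y_k = r·cos(φ/3 − 2πk/3) for k = 0, 1, 2 gives y = 5.502091, 0.129102, -5.631193.
λ_k = y_k + 2.000000 gives λ = 7.5021, 2.1291, -3.6312 (check: the sum is 6.0000 = tr M).

Eigenvalues sorted in increasing order: [-3.6312, 2.1291, 7.5021].


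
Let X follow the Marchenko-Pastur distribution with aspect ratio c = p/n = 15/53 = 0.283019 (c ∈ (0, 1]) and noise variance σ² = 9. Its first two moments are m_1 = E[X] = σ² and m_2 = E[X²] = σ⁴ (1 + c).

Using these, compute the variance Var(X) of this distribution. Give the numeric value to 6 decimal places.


m_1 = E[X] = σ² = 9, so m_1² = 81.
m_2 = E[X²] = σ⁴ (1 + c) = 81 · (1 + 0.283019) = 81 · 1.283019 = 103.924528.
(Note m_2 − m_1² simplifies to c · σ⁴ = 0.283019 · 81.)

Var(X) = m_2 − m_1² = 103.924528 − 81 = 22.924528.


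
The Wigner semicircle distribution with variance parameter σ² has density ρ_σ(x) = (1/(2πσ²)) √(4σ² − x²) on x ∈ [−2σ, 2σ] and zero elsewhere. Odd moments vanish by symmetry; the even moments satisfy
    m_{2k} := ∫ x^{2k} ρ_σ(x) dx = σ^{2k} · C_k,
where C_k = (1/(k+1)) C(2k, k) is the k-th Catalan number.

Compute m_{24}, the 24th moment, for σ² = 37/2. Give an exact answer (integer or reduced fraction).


By the scaled semicircle moment identity, m_{2k} = σ^{2k} · C_k with k = 12.
C_12 = (1/(k+1)) · C(2k, k) = (1/13) · C(24, 12) = (1/13) · 2704156 = 208012.
σ^{2k} = (σ²)^k = (37/2)^12 = 6582952005840035281/4096.

Therefore m_{24} = σ^{24} · C_12 = (6582952005840035281/4096) · 208012 = 342333253159699354717843/1024.


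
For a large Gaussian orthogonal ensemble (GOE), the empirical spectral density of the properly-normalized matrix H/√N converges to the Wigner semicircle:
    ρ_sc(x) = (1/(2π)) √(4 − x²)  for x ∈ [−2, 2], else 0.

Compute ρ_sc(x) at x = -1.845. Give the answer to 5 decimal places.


ρ_sc(x) = (1/(2π)) √(4 − x²). With x = -1.845:
  4 − x² = 4 − (-1.845)² = 4 − 3.404025 = 0.595975.
  √(4 − x²) = 0.771994.
  1/(2π) = 0.159155.
  ρ_sc(-1.845) = 0.159155 · 0.771994 = 0.122867.

Rounded to 5 decimal places: ρ_sc(-1.845) ≈ 0.12287.


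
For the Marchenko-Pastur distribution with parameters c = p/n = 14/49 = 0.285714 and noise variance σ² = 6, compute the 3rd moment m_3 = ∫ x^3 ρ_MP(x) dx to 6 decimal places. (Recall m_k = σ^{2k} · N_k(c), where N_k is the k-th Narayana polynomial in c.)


E[X³] = σ⁶ (1 + 3c + c²) (third MP moment). With σ² = 6 (so σ⁶ = 216) and c = 14/49 = 0.285714: E[X³] = 216 · (1 + 3·0.285714 + (0.285714)²) = 216 · 1.938776.

So E[X^3] = 418.775510.


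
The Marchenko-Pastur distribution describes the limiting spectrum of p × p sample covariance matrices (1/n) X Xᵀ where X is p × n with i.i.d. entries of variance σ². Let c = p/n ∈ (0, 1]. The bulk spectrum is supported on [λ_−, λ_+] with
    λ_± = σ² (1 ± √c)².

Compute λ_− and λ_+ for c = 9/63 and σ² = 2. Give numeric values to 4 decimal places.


c = 9/63 = 0.142857; √c = 0.377964.
λ_− = σ² (1 − √c)² = 2 · (1 − 0.377964)² = 2 · (0.622036)² = 0.773856.
λ_+ = σ² (1 + √c)² = 2 · (1 + 0.377964)² = 2 · (1.377964)² = 3.797572.

Rounded to 4 decimal places: λ_− ≈ 0.7739, λ_+ ≈ 3.7976.


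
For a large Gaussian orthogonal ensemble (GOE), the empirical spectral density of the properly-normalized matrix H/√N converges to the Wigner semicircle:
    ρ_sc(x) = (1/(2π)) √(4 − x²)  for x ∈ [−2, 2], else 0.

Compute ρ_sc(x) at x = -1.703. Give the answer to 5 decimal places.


ρ_sc(x) = (1/(2π)) √(4 − x²). With x = -1.703:
  4 − x² = 4 − (-1.703)² = 4 − 2.900209 = 1.099791.
  √(4 − x²) = 1.048709.
  1/(2π) = 0.159155.
  ρ_sc(-1.703) = 0.159155 · 1.048709 = 0.166907.

Rounded to 5 decimal places: ρ_sc(-1.703) ≈ 0.16691.


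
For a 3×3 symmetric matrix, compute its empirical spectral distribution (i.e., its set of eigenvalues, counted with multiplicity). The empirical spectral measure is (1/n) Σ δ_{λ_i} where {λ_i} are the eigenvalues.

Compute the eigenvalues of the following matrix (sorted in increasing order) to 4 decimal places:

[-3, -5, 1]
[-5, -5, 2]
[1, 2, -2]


Since M is real symmetric, all three eigenvalues are real; they are the roots of det(λI − M) = λ³ − (tr M) λ² + s λ − det M, where s is the sum of the principal 2×2 minors.
tr M = -3 + (-5) + (-2) = -10.
s = ((-3)·(-5) − (-5)²) + ((-3)·(-2) − 1²) + ((-5)·(-2) − 2²) = -10 + 5 + 6 = 1.
det M (expand along row 1) = (-3)·6 − (-5)·8 + 1·(-5) = 17.
Characteristic polynomial: λ³ + 10λ² + λ − 17 = 0.
Substitute λ = y + (tr M)/3 = y − 3.333333 to remove the quadratic term: y³ + p·y + q = 0 with p = s − (tr M)²/3 = -32.333333 and q = −2(tr M)³/27 + (tr M)·s/3 − det M = 53.740741.
Three real roots ⇒ use the trigonometric (Viète) form: r = 2√(−p/3) = 6.565905, φ = arccos(3q/(p·r)) = arccos(-0.759416) = 2.433212 rad.
y_k = r·cos(φ/3 − 2πk/3) for k = 0, 1, 2 gives y = 4.522088, 1.861622, -6.383710.
λ_k = y_k − 3.333333 gives λ = 1.1888, -1.4717, -9.7170 (check: the sum is -10.0000 = tr M).

Eigenvalues sorted in increasing order: [-9.7170, -1.4717, 1.1888].


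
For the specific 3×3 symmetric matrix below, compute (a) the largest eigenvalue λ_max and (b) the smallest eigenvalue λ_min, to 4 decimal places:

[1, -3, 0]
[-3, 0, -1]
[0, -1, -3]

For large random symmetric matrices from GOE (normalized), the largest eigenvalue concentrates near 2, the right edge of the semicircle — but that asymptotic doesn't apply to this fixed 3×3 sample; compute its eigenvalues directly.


Since M is real symmetric, all three eigenvalues are real; they are the roots of det(λI − M) = λ³ − (tr M) λ² + s λ − det M, where s is the sum of the principal 2×2 minors.
tr M = 1 + 0 + (-3) = -2.
s = (1·0 − (-3)²) + (1·(-3) − 0²) + (0·(-3) − (-1)²) = -9 + (-3) + (-1) = -13.
det M (expand along row 1) = 1·(-1) − (-3)·9 + 0·3 = 26.
Characteristic polynomial: λ³ + 2λ² − 13λ − 26 = 0.
Substitute λ = y + (tr M)/3 = y − 0.666667 to remove the quadratic term: y³ + p·y + q = 0 with p = s − (tr M)²/3 = -14.333333 and q = −2(tr M)³/27 + (tr M)·s/3 − det M = -16.740741.
Three real roots ⇒ use the trigonometric (Viète) form: r = 2√(−p/3) = 4.371626, φ = arccos(3q/(p·r)) = arccos(0.801504) = 0.640990 rad.
y_k = r·cos(φ/3 − 2πk/3) for k = 0, 1, 2 gives y = 4.272218, -1.333333, -2.938885.
λ_k = y_k − 0.666667 gives λ = 3.6056, -2.0000, -3.6056 (check: the sum is -2.0000 = tr M).

Hence λ_max = 3.6056 and λ_min = -3.6056.


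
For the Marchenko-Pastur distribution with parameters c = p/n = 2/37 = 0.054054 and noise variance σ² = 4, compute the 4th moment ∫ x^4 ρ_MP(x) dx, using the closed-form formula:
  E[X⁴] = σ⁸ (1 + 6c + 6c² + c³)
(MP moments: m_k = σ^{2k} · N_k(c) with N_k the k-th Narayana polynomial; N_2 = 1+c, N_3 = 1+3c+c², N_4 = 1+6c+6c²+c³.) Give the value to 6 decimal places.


E[X⁴] = σ⁸ (1 + 6c + 6c² + c³) (fourth MP moment). With σ² = 4 (so σ⁸ = 256) and c = 2/37 = 0.054054: E[X⁴] = 256 · (1 + 6·0.054054 + 6·(0.054054)² + (0.054054)³) = 256 · 1.342013.

So E[X^4] = 343.555406.


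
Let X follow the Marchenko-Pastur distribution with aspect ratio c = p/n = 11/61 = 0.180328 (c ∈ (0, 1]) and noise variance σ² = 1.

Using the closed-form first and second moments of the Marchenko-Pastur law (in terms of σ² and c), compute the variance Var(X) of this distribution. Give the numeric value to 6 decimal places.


Recall the MP moments m_1 = E[X] = σ² and m_2 = E[X²] = σ⁴ (1 + c).
m_1 = E[X] = σ² = 1, so m_1² = 1.
m_2 = E[X²] = σ⁴ (1 + c) = 1 · (1 + 0.180328) = 1 · 1.180328 = 1.180328.
(Note m_2 − m_1² simplifies to c · σ⁴ = 0.180328 · 1.)

Var(X) = m_2 − m_1² = 1.180328 − 1 = 0.180328.


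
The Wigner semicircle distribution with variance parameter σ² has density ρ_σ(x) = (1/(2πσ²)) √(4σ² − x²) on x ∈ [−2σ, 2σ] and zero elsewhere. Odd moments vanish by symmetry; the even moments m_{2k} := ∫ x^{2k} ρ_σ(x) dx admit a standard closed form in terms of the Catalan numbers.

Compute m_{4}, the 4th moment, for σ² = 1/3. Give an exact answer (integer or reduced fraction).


By the scaled semicircle moment identity, m_{2k} = σ^{2k} · C_k with k = 2.
C_2 = (1/(k+1)) · C(2k, k) = (1/3) · C(4, 2) = (1/3) · 6 = 2.
σ^{2k} = (σ²)^k = (1/3)^2 = 1/9.

Therefore m_{4} = σ^{4} · C_2 = (1/9) · 2 = 2/9.


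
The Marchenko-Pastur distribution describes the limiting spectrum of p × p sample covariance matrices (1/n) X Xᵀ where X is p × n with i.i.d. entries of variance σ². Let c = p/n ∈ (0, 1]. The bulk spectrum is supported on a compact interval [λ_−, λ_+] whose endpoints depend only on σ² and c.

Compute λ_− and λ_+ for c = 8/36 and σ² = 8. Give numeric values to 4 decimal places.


c = 8/36 = 0.222222; √c = 0.471405.
λ_− = σ² (1 − √c)² = 8 · (1 − 0.471405)² = 8 · (0.528595)² = 2.235305.
λ_+ = σ² (1 + √c)² = 8 · (1 + 0.471405)² = 8 · (1.471405)² = 17.320250.

Rounded to 4 decimal places: λ_− ≈ 2.2353, λ_+ ≈ 17.3203.


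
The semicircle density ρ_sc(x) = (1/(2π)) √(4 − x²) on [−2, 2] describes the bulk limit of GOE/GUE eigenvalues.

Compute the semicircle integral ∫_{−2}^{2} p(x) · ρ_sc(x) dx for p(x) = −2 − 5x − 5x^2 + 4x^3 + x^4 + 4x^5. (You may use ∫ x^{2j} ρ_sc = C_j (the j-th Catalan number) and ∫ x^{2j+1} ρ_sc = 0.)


Write p(x) = Σ a_i x^i, split into monomials and integrate each against ρ_sc separately.
Using ∫ x^{2j} ρ_sc = C_j = (1/(j+1)) C(2j, j) (Catalan numbers) and ∫ x^{2j+1} ρ_sc = 0 (odd monomials vanish by symmetry):
  i = 0 (even): a_0 · C_{0} = -2 · 1 = -2
  i = 1 (odd): ∫ x^1 ρ_sc = 0 (vanishes)
  i = 2 (even): a_2 · C_{1} = -5 · 1 = -5
  i = 3 (odd): ∫ x^3 ρ_sc = 0 (vanishes)
  i = 4 (even): a_4 · C_{2} = 1 · 2 = 2
  i = 5 (odd): ∫ x^5 ρ_sc = 0 (vanishes)

Summing the contributions: ∫_{−2}^{2} p(x) ρ_sc(x) dx = (-2) + (-5) + 2 = -5.


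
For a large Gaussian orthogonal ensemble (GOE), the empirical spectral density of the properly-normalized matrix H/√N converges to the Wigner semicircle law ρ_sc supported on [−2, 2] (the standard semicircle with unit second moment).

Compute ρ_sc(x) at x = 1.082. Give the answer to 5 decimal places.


ρ_sc(x) = (1/(2π)) √(4 − x²). With x = 1.082:
  4 − x² = 4 − (1.082)² = 4 − 1.170724 = 2.829276.
  √(4 − x²) = 1.682045.
  1/(2π) = 0.159155.
  ρ_sc(1.082) = 0.159155 · 1.682045 = 0.267706.

Rounded to 5 decimal places: ρ_sc(1.082) ≈ 0.26771.


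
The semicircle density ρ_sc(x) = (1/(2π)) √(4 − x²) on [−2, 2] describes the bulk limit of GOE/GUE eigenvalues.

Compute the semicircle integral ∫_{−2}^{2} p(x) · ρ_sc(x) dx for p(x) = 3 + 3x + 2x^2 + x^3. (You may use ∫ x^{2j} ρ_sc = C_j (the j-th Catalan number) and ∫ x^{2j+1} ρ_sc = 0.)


Write p(x) = Σ a_i x^i, split into monomials and integrate each against ρ_sc separately.
Using ∫ x^{2j} ρ_sc = C_j = (1/(j+1)) C(2j, j) (Catalan numbers) and ∫ x^{2j+1} ρ_sc = 0 (odd monomials vanish by symmetry):
  i = 0 (even): a_0 · C_{0} = 3 · 1 = 3
  i = 1 (odd): ∫ x^1 ρ_sc = 0 (vanishes)
  i = 2 (even): a_2 · C_{1} = 2 · 1 = 2
  i = 3 (odd): ∫ x^3 ρ_sc = 0 (vanishes)

Summing the contributions: ∫_{−2}^{2} p(x) ρ_sc(x) dx = 3 + 2 = 5.


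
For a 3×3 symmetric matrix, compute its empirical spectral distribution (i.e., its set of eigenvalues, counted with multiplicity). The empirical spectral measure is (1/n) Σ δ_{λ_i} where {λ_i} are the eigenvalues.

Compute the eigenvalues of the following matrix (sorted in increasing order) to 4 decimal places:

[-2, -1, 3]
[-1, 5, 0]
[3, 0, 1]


Since M is real symmetric, all three eigenvalues are real; they are the roots of det(λI − M) = λ³ − (tr M) λ² + s λ − det M, where s is the sum of the principal 2×2 minors.
tr M = -2 + 5 + 1 = 4.
s = ((-2)·5 − (-1)²) + ((-2)·1 − 3²) + (5·1 − 0²) = -11 + (-11) + 5 = -17.
det M (expand along row 1) = (-2)·5 − (-1)·(-1) + 3·(-15) = -56.
Characteristic polynomial: λ³ − 4λ² − 17λ + 56 = 0.
Substitute λ = y + (tr M)/3 = y + 1.333333 to remove the quadratic term: y³ + p·y + q = 0 with p = s − (tr M)²/3 = -22.333333 and q = −2(tr M)³/27 + (tr M)·s/3 − det M = 28.592593.
Three real roots ⇒ use the trigonometric (Viète) form: r = 2√(−p/3) = 5.456902, φ = arccos(3q/(p·r)) = arccos(-0.703842) = 2.351588 rad.
y_k = r·cos(φ/3 − 2πk/3) for k = 0, 1, 2 gives y = 3.864533, 1.404255, -5.268787.
λ_k = y_k + 1.333333 gives λ = 5.1979, 2.7376, -3.9355 (check: the sum is 4.0000 = tr M).

Eigenvalues sorted in increasing order: [-3.9355, 2.7376, 5.1979].


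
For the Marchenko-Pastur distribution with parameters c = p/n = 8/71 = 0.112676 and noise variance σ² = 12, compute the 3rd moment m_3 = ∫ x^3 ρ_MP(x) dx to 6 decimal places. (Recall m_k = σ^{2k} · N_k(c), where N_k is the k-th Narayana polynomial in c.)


E[X³] = σ⁶ (1 + 3c + c²) (third MP moment). With σ² = 12 (so σ⁶ = 1728) and c = 8/71 = 0.112676: E[X³] = 1728 · (1 + 3·0.112676 + (0.112676)²) = 1728 · 1.350724.

So E[X^3] = 2334.051180.


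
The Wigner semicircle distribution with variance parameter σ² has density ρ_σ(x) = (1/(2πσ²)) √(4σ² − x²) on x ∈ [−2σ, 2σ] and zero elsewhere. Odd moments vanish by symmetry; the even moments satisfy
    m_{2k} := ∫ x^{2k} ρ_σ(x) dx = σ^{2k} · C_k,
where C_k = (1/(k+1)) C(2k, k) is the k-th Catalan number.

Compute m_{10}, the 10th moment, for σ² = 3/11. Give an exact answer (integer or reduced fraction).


By the scaled semicircle moment identity, m_{2k} = σ^{2k} · C_k with k = 5.
C_5 = (1/(k+1)) · C(2k, k) = (1/6) · C(10, 5) = (1/6) · 252 = 42.
σ^{2k} = (σ²)^k = (3/11)^5 = 243/161051.

Therefore m_{10} = σ^{10} · C_5 = (243/161051) · 42 = 10206/161051.


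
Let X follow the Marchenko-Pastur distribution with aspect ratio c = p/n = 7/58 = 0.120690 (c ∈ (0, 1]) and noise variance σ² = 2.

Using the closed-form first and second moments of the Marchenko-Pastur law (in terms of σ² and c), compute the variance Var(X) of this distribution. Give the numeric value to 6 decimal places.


Recall the MP moments m_1 = E[X] = σ² and m_2 = E[X²] = σ⁴ (1 + c).
m_1 = E[X] = σ² = 2, so m_1² = 4.
m_2 = E[X²] = σ⁴ (1 + c) = 4 · (1 + 0.120690) = 4 · 1.120690 = 4.482759.
(Note m_2 − m_1² simplifies to c · σ⁴ = 0.120690 · 4.)

Var(X) = m_2 − m_1² = 4.482759 − 4 = 0.482759.


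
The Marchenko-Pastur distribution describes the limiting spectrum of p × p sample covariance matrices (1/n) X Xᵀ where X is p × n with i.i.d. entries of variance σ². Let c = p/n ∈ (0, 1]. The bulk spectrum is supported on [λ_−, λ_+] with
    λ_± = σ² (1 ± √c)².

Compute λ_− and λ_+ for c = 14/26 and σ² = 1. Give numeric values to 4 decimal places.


c = 14/26 = 0.538462; √c = 0.733799.
λ_− = σ² (1 − √c)² = 1 · (1 − 0.733799)² = 1 · (0.266201)² = 0.070863.
λ_+ = σ² (1 + √c)² = 1 · (1 + 0.733799)² = 1 · (1.733799)² = 3.006060.

Rounded to 4 decimal places: λ_− ≈ 0.0709, λ_+ ≈ 3.0061.


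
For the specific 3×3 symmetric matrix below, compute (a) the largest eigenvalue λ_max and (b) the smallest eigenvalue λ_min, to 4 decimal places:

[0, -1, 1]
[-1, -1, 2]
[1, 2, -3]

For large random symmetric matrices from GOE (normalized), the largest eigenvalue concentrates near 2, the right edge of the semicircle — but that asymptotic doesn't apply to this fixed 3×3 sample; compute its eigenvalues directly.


Since M is real symmetric, all three eigenvalues are real; they are the roots of det(λI − M) = λ³ − (tr M) λ² + s λ − det M, where s is the sum of the principal 2×2 minors.
tr M = 0 + (-1) + (-3) = -4.
s = (0·(-1) − (-1)²) + (0·(-3) − 1²) + ((-1)·(-3) − 2²) = -1 + (-1) + (-1) = -3.
det M (expand along row 1) = 0·(-1) − (-1)·1 + 1·(-1) = 0.
Characteristic polynomial: λ³ + 4λ² − 3λ = 0.
Substitute λ = y + (tr M)/3 = y − 1.333333 to remove the quadratic term: y³ + p·y + q = 0 with p = s − (tr M)²/3 = -8.333333 and q = −2(tr M)³/27 + (tr M)·s/3 − det M = 8.740741.
Three real roots ⇒ use the trigonometric (Viète) form: r = 2√(−p/3) = 3.333333, φ = arccos(3q/(p·r)) = arccos(-0.944000) = 2.805347 rad.
y_k = r·cos(φ/3 − 2πk/3) for k = 0, 1, 2 gives y = 1.979085, 1.333333, -3.312418.
λ_k = y_k − 1.333333 gives λ = 0.6458, 0.0000, -4.6458 (check: the sum is -4.0000 = tr M).

Hence λ_max = 0.6458 and λ_min = -4.6458.


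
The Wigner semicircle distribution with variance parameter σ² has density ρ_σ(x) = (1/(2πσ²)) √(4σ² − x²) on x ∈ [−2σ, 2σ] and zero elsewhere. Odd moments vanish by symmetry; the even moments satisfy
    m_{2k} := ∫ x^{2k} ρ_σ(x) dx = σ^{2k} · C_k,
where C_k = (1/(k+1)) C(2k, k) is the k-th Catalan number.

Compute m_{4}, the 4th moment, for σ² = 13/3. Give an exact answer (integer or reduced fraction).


By the scaled semicircle moment identity, m_{2k} = σ^{2k} · C_k with k = 2.
C_2 = (1/(k+1)) · C(2k, k) = (1/3) · C(4, 2) = (1/3) · 6 = 2.
σ^{2k} = (σ²)^k = (13/3)^2 = 169/9.

Therefore m_{4} = σ^{4} · C_2 = (169/9) · 2 = 338/9.


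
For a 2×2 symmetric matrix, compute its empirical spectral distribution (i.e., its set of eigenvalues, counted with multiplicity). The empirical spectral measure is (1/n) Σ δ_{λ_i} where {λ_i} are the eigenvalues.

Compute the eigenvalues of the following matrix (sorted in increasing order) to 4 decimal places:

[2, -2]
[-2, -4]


Since M is real symmetric, both eigenvalues are real; they are the roots of det(λI − M) = λ² − (tr M) λ + det M.
tr M = 2 + (-4) = -2.
det M = 2·(-4) − (-2)² = -8 − 4 = -12.
Characteristic polynomial: λ² + 2λ − 12 = 0.
Discriminant Δ = (tr M)² − 4·det M = 4 − (-48) = 52; √Δ = 7.211103.
λ = (tr M ± √Δ)/2 = (-2 ± 7.211103)/2, giving (tr M − √Δ)/2 = -4.6056 and (tr M + √Δ)/2 = 2.6056.

Eigenvalues sorted in increasing order: [-4.6056, 2.6056].


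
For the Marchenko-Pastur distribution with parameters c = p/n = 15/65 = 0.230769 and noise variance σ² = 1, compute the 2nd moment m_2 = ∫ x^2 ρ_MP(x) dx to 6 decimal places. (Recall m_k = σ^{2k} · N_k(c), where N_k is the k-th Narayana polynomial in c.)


E[X²] = σ⁴ (1 + c) (second MP moment). With σ² = 1 (so σ⁴ = 1) and c = 15/65 = 0.230769: E[X²] = 1 · (1 + 0.230769) = 1 · 1.230769.

So E[X^2] = 1.230769.


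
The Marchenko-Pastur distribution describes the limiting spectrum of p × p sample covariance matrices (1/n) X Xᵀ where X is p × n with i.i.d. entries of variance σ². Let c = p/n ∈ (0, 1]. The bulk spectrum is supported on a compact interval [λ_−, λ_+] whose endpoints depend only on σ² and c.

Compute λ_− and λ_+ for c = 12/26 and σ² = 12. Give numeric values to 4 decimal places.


c = 12/26 = 0.461538; √c = 0.679366.
λ_− = σ² (1 − √c)² = 12 · (1 − 0.679366)² = 12 · (0.320634)² = 1.233672.
λ_+ = σ² (1 + √c)² = 12 · (1 + 0.679366)² = 12 · (1.679366)² = 33.843251.

Rounded to 4 decimal places: λ_− ≈ 1.2337, λ_+ ≈ 33.8433.


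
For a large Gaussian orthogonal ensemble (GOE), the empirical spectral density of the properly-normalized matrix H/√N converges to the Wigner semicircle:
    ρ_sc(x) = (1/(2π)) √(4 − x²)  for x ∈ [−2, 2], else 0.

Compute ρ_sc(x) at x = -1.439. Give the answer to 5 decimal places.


ρ_sc(x) = (1/(2π)) √(4 − x²). With x = -1.439:
  4 − x² = 4 − (-1.439)² = 4 − 2.070721 = 1.929279.
  √(4 − x²) = 1.388985.
  1/(2π) = 0.159155.
  ρ_sc(-1.439) = 0.159155 · 1.388985 = 0.221064.

Rounded to 5 decimal places: ρ_sc(-1.439) ≈ 0.22106.


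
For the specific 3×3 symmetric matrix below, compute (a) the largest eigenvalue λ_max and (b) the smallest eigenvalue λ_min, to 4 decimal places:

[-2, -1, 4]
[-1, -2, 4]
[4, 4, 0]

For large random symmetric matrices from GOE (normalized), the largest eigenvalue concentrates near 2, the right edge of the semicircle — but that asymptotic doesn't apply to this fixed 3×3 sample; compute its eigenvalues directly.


Since M is real symmetric, all three eigenvalues are real; they are the roots of det(λI − M) = λ³ − (tr M) λ² + s λ − det M, where s is the sum of the principal 2×2 minors.
tr M = -2 + (-2) + 0 = -4.
s = ((-2)·(-2) − (-1)²) + ((-2)·0 − 4²) + ((-2)·0 − 4²) = 3 + (-16) + (-16) = -29.
det M (expand along row 1) = (-2)·(-16) − (-1)·(-16) + 4·4 = 32.
Characteristic polynomial: λ³ + 4λ² − 29λ − 32 = 0.
Substitute λ = y + (tr M)/3 = y − 1.333333 to remove the quadratic term: y³ + p·y + q = 0 with p = s − (tr M)²/3 = -34.333333 and q = −2(tr M)³/27 + (tr M)·s/3 − det M = 11.407407.
Three real roots ⇒ use the trigonometric (Viète) form: r = 2√(−p/3) = 6.765928, φ = arccos(3q/(p·r)) = arccos(-0.147321) = 1.718656 rad.
y_k = r·cos(φ/3 − 2πk/3) for k = 0, 1, 2 gives y = 5.685683, 0.333333, -6.019017.
λ_k = y_k − 1.333333 gives λ = 4.3523, -1.0000, -7.3523 (check: the sum is -4.0000 = tr M).

Hence λ_max = 4.3523 and λ_min = -7.3523.


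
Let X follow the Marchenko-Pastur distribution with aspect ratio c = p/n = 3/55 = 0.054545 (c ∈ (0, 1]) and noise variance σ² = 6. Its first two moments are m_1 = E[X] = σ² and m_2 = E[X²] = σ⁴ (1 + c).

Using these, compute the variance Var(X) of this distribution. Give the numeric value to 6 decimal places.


m_1 = E[X] = σ² = 6, so m_1² = 36.
m_2 = E[X²] = σ⁴ (1 + c) = 36 · (1 + 0.054545) = 36 · 1.054545 = 37.963636.
(Note m_2 − m_1² simplifies to c · σ⁴ = 0.054545 · 36.)

Var(X) = m_2 − m_1² = 37.963636 − 36 = 1.963636.


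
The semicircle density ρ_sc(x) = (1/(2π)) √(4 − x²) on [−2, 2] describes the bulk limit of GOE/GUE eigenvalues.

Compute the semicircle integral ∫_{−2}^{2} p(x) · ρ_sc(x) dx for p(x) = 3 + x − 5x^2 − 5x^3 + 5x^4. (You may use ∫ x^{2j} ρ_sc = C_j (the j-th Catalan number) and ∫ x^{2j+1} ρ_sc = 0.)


Write p(x) = Σ a_i x^i, split into monomials and integrate each against ρ_sc separately.
Using ∫ x^{2j} ρ_sc = C_j = (1/(j+1)) C(2j, j) (Catalan numbers) and ∫ x^{2j+1} ρ_sc = 0 (odd monomials vanish by symmetry):
  i = 0 (even): a_0 · C_{0} = 3 · 1 = 3
  i = 1 (odd): ∫ x^1 ρ_sc = 0 (vanishes)
  i = 2 (even): a_2 · C_{1} = -5 · 1 = -5
  i = 3 (odd): ∫ x^3 ρ_sc = 0 (vanishes)
  i = 4 (even): a_4 · C_{2} = 5 · 2 = 10

Summing the contributions: ∫_{−2}^{2} p(x) ρ_sc(x) dx = 3 + (-5) + 10 = 8.


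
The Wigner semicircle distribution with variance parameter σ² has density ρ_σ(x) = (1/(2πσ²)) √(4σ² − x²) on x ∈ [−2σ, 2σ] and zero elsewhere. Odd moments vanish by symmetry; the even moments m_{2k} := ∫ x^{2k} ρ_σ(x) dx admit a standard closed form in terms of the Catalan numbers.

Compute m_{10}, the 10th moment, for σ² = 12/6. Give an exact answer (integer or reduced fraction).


By the scaled semicircle moment identity, m_{2k} = σ^{2k} · C_k with k = 5.
C_5 = (1/(k+1)) · C(2k, k) = (1/6) · C(10, 5) = (1/6) · 252 = 42.
σ^{2k} = (σ²)^k = (12/6)^5 = 32.

Therefore m_{10} = σ^{10} · C_5 = 32 · 42 = 1344.


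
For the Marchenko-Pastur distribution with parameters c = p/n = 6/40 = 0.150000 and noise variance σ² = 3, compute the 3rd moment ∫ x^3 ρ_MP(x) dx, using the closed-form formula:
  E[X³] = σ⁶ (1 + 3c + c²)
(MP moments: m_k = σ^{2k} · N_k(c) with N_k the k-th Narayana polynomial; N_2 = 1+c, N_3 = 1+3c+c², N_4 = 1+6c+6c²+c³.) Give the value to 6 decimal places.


E[X³] = σ⁶ (1 + 3c + c²) (third MP moment). With σ² = 3 (so σ⁶ = 27) and c = 6/40 = 0.150000: E[X³] = 27 · (1 + 3·0.150000 + (0.150000)²) = 27 · 1.472500.

So E[X^3] = 39.757500.


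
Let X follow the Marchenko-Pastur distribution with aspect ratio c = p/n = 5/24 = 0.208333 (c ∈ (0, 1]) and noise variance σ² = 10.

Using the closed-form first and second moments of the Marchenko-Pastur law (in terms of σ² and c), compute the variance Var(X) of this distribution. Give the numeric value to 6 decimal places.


Recall the MP moments m_1 = E[X] = σ² and m_2 = E[X²] = σ⁴ (1 + c).
m_1 = E[X] = σ² = 10, so m_1² = 100.
m_2 = E[X²] = σ⁴ (1 + c) = 100 · (1 + 0.208333) = 100 · 1.208333 = 120.833333.
(Note m_2 − m_1² simplifies to c · σ⁴ = 0.208333 · 100.)

Var(X) = m_2 − m_1² = 120.833333 − 100 = 20.833333.


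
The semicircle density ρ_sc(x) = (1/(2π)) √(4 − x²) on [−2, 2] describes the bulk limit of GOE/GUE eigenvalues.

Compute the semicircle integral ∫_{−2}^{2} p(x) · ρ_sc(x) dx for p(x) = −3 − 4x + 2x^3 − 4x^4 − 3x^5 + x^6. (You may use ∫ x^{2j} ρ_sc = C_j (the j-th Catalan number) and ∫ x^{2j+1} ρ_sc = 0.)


Write p(x) = Σ a_i x^i, split into monomials and integrate each against ρ_sc separately.
Using ∫ x^{2j} ρ_sc = C_j = (1/(j+1)) C(2j, j) (Catalan numbers) and ∫ x^{2j+1} ρ_sc = 0 (odd monomials vanish by symmetry):
  i = 0 (even): a_0 · C_{0} = -3 · 1 = -3
  i = 1 (odd): ∫ x^1 ρ_sc = 0 (vanishes)
  i = 3 (odd): ∫ x^3 ρ_sc = 0 (vanishes)
  i = 4 (even): a_4 · C_{2} = -4 · 2 = -8
  i = 5 (odd): ∫ x^5 ρ_sc = 0 (vanishes)
  i = 6 (even): a_6 · C_{3} = 1 · 5 = 5

Summing the contributions: ∫_{−2}^{2} p(x) ρ_sc(x) dx = (-3) + (-8) + 5 = -6.


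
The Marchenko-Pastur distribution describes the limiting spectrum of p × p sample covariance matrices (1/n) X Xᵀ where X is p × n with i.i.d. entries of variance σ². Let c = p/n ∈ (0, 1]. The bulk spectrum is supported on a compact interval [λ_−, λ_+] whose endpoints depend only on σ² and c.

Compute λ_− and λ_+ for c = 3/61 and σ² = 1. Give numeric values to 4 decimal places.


c = 3/61 = 0.049180; √c = 0.221766.
λ_− = σ² (1 − √c)² = 1 · (1 − 0.221766)² = 1 · (0.778234)² = 0.605648.
λ_+ = σ² (1 + √c)² = 1 · (1 + 0.221766)² = 1 · (1.221766)² = 1.492713.

Rounded to 4 decimal places: λ_− ≈ 0.6056, λ_+ ≈ 1.4927.


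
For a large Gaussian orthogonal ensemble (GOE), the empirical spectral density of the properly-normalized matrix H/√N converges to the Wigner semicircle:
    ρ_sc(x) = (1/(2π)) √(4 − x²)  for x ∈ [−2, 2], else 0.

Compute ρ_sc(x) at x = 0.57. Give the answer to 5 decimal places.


ρ_sc(x) = (1/(2π)) √(4 − x²). With x = 0.57:
  4 − x² = 4 − (0.57)² = 4 − 0.324900 = 3.675100.
  √(4 − x²) = 1.917055.
  1/(2π) = 0.159155.
  ρ_sc(0.57) = 0.159155 · 1.917055 = 0.305109.

Rounded to 5 decimal places: ρ_sc(0.57) ≈ 0.30511.


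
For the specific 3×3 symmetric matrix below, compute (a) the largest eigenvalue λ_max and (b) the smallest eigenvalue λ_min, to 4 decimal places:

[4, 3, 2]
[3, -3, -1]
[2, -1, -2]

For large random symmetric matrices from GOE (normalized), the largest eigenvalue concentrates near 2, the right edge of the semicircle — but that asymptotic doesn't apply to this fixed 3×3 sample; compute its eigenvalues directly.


Since M is real symmetric, all three eigenvalues are real; they are the roots of det(λI − M) = λ³ − (tr M) λ² + s λ − det M, where s is the sum of the principal 2×2 minors.
tr M = 4 + (-3) + (-2) = -1.
s = (4·(-3) − 3²) + (4·(-2) − 2²) + ((-3)·(-2) − (-1)²) = -21 + (-12) + 5 = -28.
det M (expand along row 1) = 4·5 − 3·(-4) + 2·3 = 38.
Characteristic polynomial: λ³ + λ² − 28λ − 38 = 0.
Substitute λ = y + (tr M)/3 = y − 0.333333 to remove the quadratic term: y³ + p·y + q = 0 with p = s − (tr M)²/3 = -28.333333 and q = −2(tr M)³/27 + (tr M)·s/3 − det M = -28.592593.
Three real roots ⇒ use the trigonometric (Viète) form: r = 2√(−p/3) = 6.146363, φ = arccos(3q/(p·r)) = arccos(0.492560) = 1.055768 rad.
y_k = r·cos(φ/3 − 2πk/3) for k = 0, 1, 2 gives y = 5.769663, -1.050009, -4.719654.
λ_k = y_k − 0.333333 gives λ = 5.4363, -1.3833, -5.0530 (check: the sum is -1.0000 = tr M).

Hence λ_max = 5.4363 and λ_min = -5.0530.


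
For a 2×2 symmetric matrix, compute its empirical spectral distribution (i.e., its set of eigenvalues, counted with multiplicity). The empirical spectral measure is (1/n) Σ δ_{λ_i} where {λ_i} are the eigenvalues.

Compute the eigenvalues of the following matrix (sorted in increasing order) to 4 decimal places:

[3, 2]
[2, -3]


Since M is real symmetric, both eigenvalues are real; they are the roots of det(λI − M) = λ² − (tr M) λ + det M.
tr M = 3 + (-3) = 0.
det M = 3·(-3) − 2² = -9 − 4 = -13.
Characteristic polynomial: λ² − 13 = 0.
Discriminant Δ = (tr M)² − 4·det M = 0 − (-52) = 52; √Δ = 7.211103.
λ = (tr M ± √Δ)/2 = (0 ± 7.211103)/2, giving (tr M − √Δ)/2 = -3.6056 and (tr M + √Δ)/2 = 3.6056.

Eigenvalues sorted in increasing order: [-3.6056, 3.6056].


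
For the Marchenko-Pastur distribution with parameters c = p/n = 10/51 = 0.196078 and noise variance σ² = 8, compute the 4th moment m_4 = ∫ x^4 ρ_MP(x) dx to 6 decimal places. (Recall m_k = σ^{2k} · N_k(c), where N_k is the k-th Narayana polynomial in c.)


E[X⁴] = σ⁸ (1 + 6c + 6c² + c³) (fourth MP moment). With σ² = 8 (so σ⁸ = 4096) and c = 10/51 = 0.196078: E[X⁴] = 4096 · (1 + 6·0.196078 + 6·(0.196078)² + (0.196078)³) = 4096 · 2.414690.

So E[X^4] = 9890.568906.


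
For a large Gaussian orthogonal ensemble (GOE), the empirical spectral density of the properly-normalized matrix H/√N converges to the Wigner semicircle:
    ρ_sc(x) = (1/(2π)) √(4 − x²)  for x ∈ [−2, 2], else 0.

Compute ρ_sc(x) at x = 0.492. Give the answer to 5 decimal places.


ρ_sc(x) = (1/(2π)) √(4 − x²). With x = 0.492:
  4 − x² = 4 − (0.492)² = 4 − 0.242064 = 3.757936.
  √(4 − x²) = 1.938540.
  1/(2π) = 0.159155.
  ρ_sc(0.492) = 0.159155 · 1.938540 = 0.308528.

Rounded to 5 decimal places: ρ_sc(0.492) ≈ 0.30853.


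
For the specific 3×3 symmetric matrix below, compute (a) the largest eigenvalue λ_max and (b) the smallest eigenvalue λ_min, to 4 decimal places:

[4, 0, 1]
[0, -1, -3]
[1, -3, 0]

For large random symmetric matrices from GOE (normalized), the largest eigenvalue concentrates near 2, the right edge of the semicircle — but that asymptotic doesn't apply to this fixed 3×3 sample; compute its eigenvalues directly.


Since M is real symmetric, all three eigenvalues are real; they are the roots of det(λI − M) = λ³ − (tr M) λ² + s λ − det M, where s is the sum of the principal 2×2 minors.
tr M = 4 + (-1) + 0 = 3.
s = (4·(-1) − 0²) + (4·0 − 1²) + ((-1)·0 − (-3)²) = -4 + (-1) + (-9) = -14.
det M (expand along row 1) = 4·(-9) − 0·3 + 1·1 = -35.
Characteristic polynomial: λ³ − 3λ² − 14λ + 35 = 0.
Substitute λ = y + (tr M)/3 = y + 1.000000 to remove the quadratic term: y³ + p·y + q = 0 with p = s − (tr M)²/3 = -17.000000 and q = −2(tr M)³/27 + (tr M)·s/3 − det M = 19.000000.
Three real roots ⇒ use the trigonometric (Viète) form: r = 2√(−p/3) = 4.760952, φ = arccos(3q/(p·r)) = arccos(-0.704259) = 2.352174 rad.
y_k = r·cos(φ/3 − 2πk/3) for k = 0, 1, 2 gives y = 3.371010, 1.226062, -4.597071.
λ_k = y_k + 1.000000 gives λ = 4.3710, 2.2261, -3.5971 (check: the sum is 3.0000 = tr M).

Hence λ_max = 4.3710 and λ_min = -3.5971.


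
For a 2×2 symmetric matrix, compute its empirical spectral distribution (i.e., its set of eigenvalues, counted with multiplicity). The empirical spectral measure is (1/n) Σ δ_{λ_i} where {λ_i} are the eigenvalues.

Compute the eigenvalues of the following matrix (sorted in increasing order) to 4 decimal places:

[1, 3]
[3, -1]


Since M is real symmetric, both eigenvalues are real; they are the roots of det(λI − M) = λ² − (tr M) λ + det M.
tr M = 1 + (-1) = 0.
det M = 1·(-1) − 3² = -1 − 9 = -10.
Characteristic polynomial: λ² − 10 = 0.
Discriminant Δ = (tr M)² − 4·det M = 0 − (-40) = 40; √Δ = 6.324555.
λ = (tr M ± √Δ)/2 = (0 ± 6.324555)/2, giving (tr M − √Δ)/2 = -3.1623 and (tr M + √Δ)/2 = 3.1623.

Eigenvalues sorted in increasing order: [-3.1623, 3.1623].


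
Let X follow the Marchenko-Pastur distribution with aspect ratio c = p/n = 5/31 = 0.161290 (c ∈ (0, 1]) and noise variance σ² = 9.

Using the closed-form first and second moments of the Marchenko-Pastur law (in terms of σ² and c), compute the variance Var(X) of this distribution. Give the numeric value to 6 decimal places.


Recall the MP moments m_1 = E[X] = σ² and m_2 = E[X²] = σ⁴ (1 + c).
m_1 = E[X] = σ² = 9, so m_1² = 81.
m_2 = E[X²] = σ⁴ (1 + c) = 81 · (1 + 0.161290) = 81 · 1.161290 = 94.064516.
(Note m_2 − m_1² simplifies to c · σ⁴ = 0.161290 · 81.)

Var(X) = m_2 − m_1² = 94.064516 − 81 = 13.064516.


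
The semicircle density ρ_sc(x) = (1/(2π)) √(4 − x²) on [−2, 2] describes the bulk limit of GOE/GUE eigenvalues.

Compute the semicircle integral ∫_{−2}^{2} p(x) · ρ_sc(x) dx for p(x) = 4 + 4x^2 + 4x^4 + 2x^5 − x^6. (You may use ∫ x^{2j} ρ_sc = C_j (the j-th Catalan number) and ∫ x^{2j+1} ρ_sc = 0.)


Write p(x) = Σ a_i x^i, split into monomials and integrate each against ρ_sc separately.
Using ∫ x^{2j} ρ_sc = C_j = (1/(j+1)) C(2j, j) (Catalan numbers) and ∫ x^{2j+1} ρ_sc = 0 (odd monomials vanish by symmetry):
  i = 0 (even): a_0 · C_{0} = 4 · 1 = 4
  i = 2 (even): a_2 · C_{1} = 4 · 1 = 4
  i = 4 (even): a_4 · C_{2} = 4 · 2 = 8
  i = 5 (odd): ∫ x^5 ρ_sc = 0 (vanishes)
  i = 6 (even): a_6 · C_{3} = -1 · 5 = -5

Summing the contributions: ∫_{−2}^{2} p(x) ρ_sc(x) dx = 4 + 4 + 8 + (-5) = 11.


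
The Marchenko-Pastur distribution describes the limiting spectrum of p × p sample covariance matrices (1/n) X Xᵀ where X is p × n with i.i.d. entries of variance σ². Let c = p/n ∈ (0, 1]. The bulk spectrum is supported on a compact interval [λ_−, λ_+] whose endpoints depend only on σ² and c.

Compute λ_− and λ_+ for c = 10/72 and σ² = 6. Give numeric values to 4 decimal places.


c = 10/72 = 0.138889; √c = 0.372678.
λ_− = σ² (1 − √c)² = 6 · (1 − 0.372678)² = 6 · (0.627322)² = 2.361197.
λ_+ = σ² (1 + √c)² = 6 · (1 + 0.372678)² = 6 · (1.372678)² = 11.305469.

Rounded to 4 decimal places: λ_− ≈ 2.3612, λ_+ ≈ 11.3055.


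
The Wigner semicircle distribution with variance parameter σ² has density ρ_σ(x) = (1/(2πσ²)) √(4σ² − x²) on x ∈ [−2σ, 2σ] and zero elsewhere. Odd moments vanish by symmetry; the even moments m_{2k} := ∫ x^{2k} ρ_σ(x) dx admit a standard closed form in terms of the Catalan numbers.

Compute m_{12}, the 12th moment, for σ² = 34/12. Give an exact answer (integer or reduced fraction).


By the scaled semicircle moment identity, m_{2k} = σ^{2k} · C_k with k = 6.
C_6 = (1/(k+1)) · C(2k, k) = (1/7) · C(12, 6) = (1/7) · 924 = 132.
σ^{2k} = (σ²)^k = (34/12)^6 = 24137569/46656.

Therefore m_{12} = σ^{12} · C_6 = (24137569/46656) · 132 = 265513259/3888.


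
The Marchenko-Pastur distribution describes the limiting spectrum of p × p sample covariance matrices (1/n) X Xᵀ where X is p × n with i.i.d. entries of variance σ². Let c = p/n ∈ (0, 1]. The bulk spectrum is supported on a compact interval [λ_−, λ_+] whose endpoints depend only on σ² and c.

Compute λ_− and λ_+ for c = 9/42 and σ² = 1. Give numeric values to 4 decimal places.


c = 9/42 = 0.214286; √c = 0.462910.
λ_− = σ² (1 − √c)² = 1 · (1 − 0.462910)² = 1 · (0.537090)² = 0.288466.
λ_+ = σ² (1 + √c)² = 1 · (1 + 0.462910)² = 1 · (1.462910)² = 2.140106.

Rounded to 4 decimal places: λ_− ≈ 0.2885, λ_+ ≈ 2.1401.


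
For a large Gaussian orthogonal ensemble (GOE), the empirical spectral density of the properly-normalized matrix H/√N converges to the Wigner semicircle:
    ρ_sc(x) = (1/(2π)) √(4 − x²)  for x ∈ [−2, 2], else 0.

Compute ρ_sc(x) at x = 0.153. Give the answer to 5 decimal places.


ρ_sc(x) = (1/(2π)) √(4 − x²). With x = 0.153:
  4 − x² = 4 − (0.153)² = 4 − 0.023409 = 3.976591.
  √(4 − x²) = 1.994139.
  1/(2π) = 0.159155.
  ρ_sc(0.153) = 0.159155 · 1.994139 = 0.317377.

Rounded to 5 decimal places: ρ_sc(0.153) ≈ 0.31738.


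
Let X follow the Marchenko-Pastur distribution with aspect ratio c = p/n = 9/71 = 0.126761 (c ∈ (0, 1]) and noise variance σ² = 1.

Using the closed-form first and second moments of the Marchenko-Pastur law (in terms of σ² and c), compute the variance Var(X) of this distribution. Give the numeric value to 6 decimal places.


Recall the MP moments m_1 = E[X] = σ² and m_2 = E[X²] = σ⁴ (1 + c).
m_1 = E[X] = σ² = 1, so m_1² = 1.
m_2 = E[X²] = σ⁴ (1 + c) = 1 · (1 + 0.126761) = 1 · 1.126761 = 1.126761.
(Note m_2 − m_1² simplifies to c · σ⁴ = 0.126761 · 1.)

Var(X) = m_2 − m_1² = 1.126761 − 1 = 0.126761.
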